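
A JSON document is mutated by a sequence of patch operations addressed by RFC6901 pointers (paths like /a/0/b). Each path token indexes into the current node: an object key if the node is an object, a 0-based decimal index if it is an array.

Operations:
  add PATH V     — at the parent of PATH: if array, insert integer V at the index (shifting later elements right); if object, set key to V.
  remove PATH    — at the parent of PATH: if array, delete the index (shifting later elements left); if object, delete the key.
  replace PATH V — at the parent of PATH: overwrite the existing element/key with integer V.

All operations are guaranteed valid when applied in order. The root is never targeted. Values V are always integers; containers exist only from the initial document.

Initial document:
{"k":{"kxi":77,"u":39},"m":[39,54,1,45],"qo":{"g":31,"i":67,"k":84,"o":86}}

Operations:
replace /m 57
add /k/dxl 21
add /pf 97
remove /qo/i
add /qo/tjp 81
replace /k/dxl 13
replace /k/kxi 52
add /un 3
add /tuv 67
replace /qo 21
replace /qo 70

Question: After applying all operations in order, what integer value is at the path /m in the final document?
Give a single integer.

After op 1 (replace /m 57): {"k":{"kxi":77,"u":39},"m":57,"qo":{"g":31,"i":67,"k":84,"o":86}}
After op 2 (add /k/dxl 21): {"k":{"dxl":21,"kxi":77,"u":39},"m":57,"qo":{"g":31,"i":67,"k":84,"o":86}}
After op 3 (add /pf 97): {"k":{"dxl":21,"kxi":77,"u":39},"m":57,"pf":97,"qo":{"g":31,"i":67,"k":84,"o":86}}
After op 4 (remove /qo/i): {"k":{"dxl":21,"kxi":77,"u":39},"m":57,"pf":97,"qo":{"g":31,"k":84,"o":86}}
After op 5 (add /qo/tjp 81): {"k":{"dxl":21,"kxi":77,"u":39},"m":57,"pf":97,"qo":{"g":31,"k":84,"o":86,"tjp":81}}
After op 6 (replace /k/dxl 13): {"k":{"dxl":13,"kxi":77,"u":39},"m":57,"pf":97,"qo":{"g":31,"k":84,"o":86,"tjp":81}}
After op 7 (replace /k/kxi 52): {"k":{"dxl":13,"kxi":52,"u":39},"m":57,"pf":97,"qo":{"g":31,"k":84,"o":86,"tjp":81}}
After op 8 (add /un 3): {"k":{"dxl":13,"kxi":52,"u":39},"m":57,"pf":97,"qo":{"g":31,"k":84,"o":86,"tjp":81},"un":3}
After op 9 (add /tuv 67): {"k":{"dxl":13,"kxi":52,"u":39},"m":57,"pf":97,"qo":{"g":31,"k":84,"o":86,"tjp":81},"tuv":67,"un":3}
After op 10 (replace /qo 21): {"k":{"dxl":13,"kxi":52,"u":39},"m":57,"pf":97,"qo":21,"tuv":67,"un":3}
After op 11 (replace /qo 70): {"k":{"dxl":13,"kxi":52,"u":39},"m":57,"pf":97,"qo":70,"tuv":67,"un":3}
Value at /m: 57

Answer: 57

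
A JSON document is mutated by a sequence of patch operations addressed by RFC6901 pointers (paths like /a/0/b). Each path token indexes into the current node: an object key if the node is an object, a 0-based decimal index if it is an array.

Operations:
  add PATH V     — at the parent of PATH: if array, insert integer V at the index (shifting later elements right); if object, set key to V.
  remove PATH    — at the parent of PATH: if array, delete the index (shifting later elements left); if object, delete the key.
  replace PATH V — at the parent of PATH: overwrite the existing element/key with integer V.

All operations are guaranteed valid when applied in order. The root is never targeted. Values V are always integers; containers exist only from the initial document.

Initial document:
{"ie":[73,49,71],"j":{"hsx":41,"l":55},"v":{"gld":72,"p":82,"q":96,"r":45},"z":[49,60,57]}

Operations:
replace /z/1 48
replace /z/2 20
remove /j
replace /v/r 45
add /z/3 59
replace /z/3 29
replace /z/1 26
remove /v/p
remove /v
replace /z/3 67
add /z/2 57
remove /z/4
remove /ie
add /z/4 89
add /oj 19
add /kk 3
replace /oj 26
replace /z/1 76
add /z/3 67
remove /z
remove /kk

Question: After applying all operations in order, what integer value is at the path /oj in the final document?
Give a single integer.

Answer: 26

Derivation:
After op 1 (replace /z/1 48): {"ie":[73,49,71],"j":{"hsx":41,"l":55},"v":{"gld":72,"p":82,"q":96,"r":45},"z":[49,48,57]}
After op 2 (replace /z/2 20): {"ie":[73,49,71],"j":{"hsx":41,"l":55},"v":{"gld":72,"p":82,"q":96,"r":45},"z":[49,48,20]}
After op 3 (remove /j): {"ie":[73,49,71],"v":{"gld":72,"p":82,"q":96,"r":45},"z":[49,48,20]}
After op 4 (replace /v/r 45): {"ie":[73,49,71],"v":{"gld":72,"p":82,"q":96,"r":45},"z":[49,48,20]}
After op 5 (add /z/3 59): {"ie":[73,49,71],"v":{"gld":72,"p":82,"q":96,"r":45},"z":[49,48,20,59]}
After op 6 (replace /z/3 29): {"ie":[73,49,71],"v":{"gld":72,"p":82,"q":96,"r":45},"z":[49,48,20,29]}
After op 7 (replace /z/1 26): {"ie":[73,49,71],"v":{"gld":72,"p":82,"q":96,"r":45},"z":[49,26,20,29]}
After op 8 (remove /v/p): {"ie":[73,49,71],"v":{"gld":72,"q":96,"r":45},"z":[49,26,20,29]}
After op 9 (remove /v): {"ie":[73,49,71],"z":[49,26,20,29]}
After op 10 (replace /z/3 67): {"ie":[73,49,71],"z":[49,26,20,67]}
After op 11 (add /z/2 57): {"ie":[73,49,71],"z":[49,26,57,20,67]}
After op 12 (remove /z/4): {"ie":[73,49,71],"z":[49,26,57,20]}
After op 13 (remove /ie): {"z":[49,26,57,20]}
After op 14 (add /z/4 89): {"z":[49,26,57,20,89]}
After op 15 (add /oj 19): {"oj":19,"z":[49,26,57,20,89]}
After op 16 (add /kk 3): {"kk":3,"oj":19,"z":[49,26,57,20,89]}
After op 17 (replace /oj 26): {"kk":3,"oj":26,"z":[49,26,57,20,89]}
After op 18 (replace /z/1 76): {"kk":3,"oj":26,"z":[49,76,57,20,89]}
After op 19 (add /z/3 67): {"kk":3,"oj":26,"z":[49,76,57,67,20,89]}
After op 20 (remove /z): {"kk":3,"oj":26}
After op 21 (remove /kk): {"oj":26}
Value at /oj: 26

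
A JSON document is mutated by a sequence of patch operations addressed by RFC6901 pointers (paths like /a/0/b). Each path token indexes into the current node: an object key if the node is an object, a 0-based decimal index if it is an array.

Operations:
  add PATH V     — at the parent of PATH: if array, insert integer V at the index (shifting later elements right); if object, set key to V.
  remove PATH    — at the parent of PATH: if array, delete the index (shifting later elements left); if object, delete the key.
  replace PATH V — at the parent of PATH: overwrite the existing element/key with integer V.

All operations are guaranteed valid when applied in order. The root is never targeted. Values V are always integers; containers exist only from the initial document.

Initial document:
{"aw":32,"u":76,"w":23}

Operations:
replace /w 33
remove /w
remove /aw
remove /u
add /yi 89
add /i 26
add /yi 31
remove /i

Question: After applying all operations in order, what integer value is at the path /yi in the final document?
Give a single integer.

After op 1 (replace /w 33): {"aw":32,"u":76,"w":33}
After op 2 (remove /w): {"aw":32,"u":76}
After op 3 (remove /aw): {"u":76}
After op 4 (remove /u): {}
After op 5 (add /yi 89): {"yi":89}
After op 6 (add /i 26): {"i":26,"yi":89}
After op 7 (add /yi 31): {"i":26,"yi":31}
After op 8 (remove /i): {"yi":31}
Value at /yi: 31

Answer: 31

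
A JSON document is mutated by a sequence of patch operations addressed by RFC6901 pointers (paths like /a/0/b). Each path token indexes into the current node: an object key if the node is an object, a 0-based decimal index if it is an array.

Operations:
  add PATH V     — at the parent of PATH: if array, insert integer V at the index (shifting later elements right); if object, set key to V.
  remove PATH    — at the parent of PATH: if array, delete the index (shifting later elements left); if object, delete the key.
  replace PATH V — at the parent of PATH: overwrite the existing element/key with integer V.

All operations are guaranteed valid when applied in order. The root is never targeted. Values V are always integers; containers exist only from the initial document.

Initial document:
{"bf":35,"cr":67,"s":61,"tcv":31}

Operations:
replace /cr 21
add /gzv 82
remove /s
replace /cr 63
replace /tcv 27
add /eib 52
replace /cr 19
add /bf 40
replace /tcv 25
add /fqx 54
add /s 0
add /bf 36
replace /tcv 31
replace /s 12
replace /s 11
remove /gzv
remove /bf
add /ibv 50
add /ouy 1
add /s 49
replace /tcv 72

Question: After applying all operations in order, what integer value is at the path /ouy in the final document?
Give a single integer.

Answer: 1

Derivation:
After op 1 (replace /cr 21): {"bf":35,"cr":21,"s":61,"tcv":31}
After op 2 (add /gzv 82): {"bf":35,"cr":21,"gzv":82,"s":61,"tcv":31}
After op 3 (remove /s): {"bf":35,"cr":21,"gzv":82,"tcv":31}
After op 4 (replace /cr 63): {"bf":35,"cr":63,"gzv":82,"tcv":31}
After op 5 (replace /tcv 27): {"bf":35,"cr":63,"gzv":82,"tcv":27}
After op 6 (add /eib 52): {"bf":35,"cr":63,"eib":52,"gzv":82,"tcv":27}
After op 7 (replace /cr 19): {"bf":35,"cr":19,"eib":52,"gzv":82,"tcv":27}
After op 8 (add /bf 40): {"bf":40,"cr":19,"eib":52,"gzv":82,"tcv":27}
After op 9 (replace /tcv 25): {"bf":40,"cr":19,"eib":52,"gzv":82,"tcv":25}
After op 10 (add /fqx 54): {"bf":40,"cr":19,"eib":52,"fqx":54,"gzv":82,"tcv":25}
After op 11 (add /s 0): {"bf":40,"cr":19,"eib":52,"fqx":54,"gzv":82,"s":0,"tcv":25}
After op 12 (add /bf 36): {"bf":36,"cr":19,"eib":52,"fqx":54,"gzv":82,"s":0,"tcv":25}
After op 13 (replace /tcv 31): {"bf":36,"cr":19,"eib":52,"fqx":54,"gzv":82,"s":0,"tcv":31}
After op 14 (replace /s 12): {"bf":36,"cr":19,"eib":52,"fqx":54,"gzv":82,"s":12,"tcv":31}
After op 15 (replace /s 11): {"bf":36,"cr":19,"eib":52,"fqx":54,"gzv":82,"s":11,"tcv":31}
After op 16 (remove /gzv): {"bf":36,"cr":19,"eib":52,"fqx":54,"s":11,"tcv":31}
After op 17 (remove /bf): {"cr":19,"eib":52,"fqx":54,"s":11,"tcv":31}
After op 18 (add /ibv 50): {"cr":19,"eib":52,"fqx":54,"ibv":50,"s":11,"tcv":31}
After op 19 (add /ouy 1): {"cr":19,"eib":52,"fqx":54,"ibv":50,"ouy":1,"s":11,"tcv":31}
After op 20 (add /s 49): {"cr":19,"eib":52,"fqx":54,"ibv":50,"ouy":1,"s":49,"tcv":31}
After op 21 (replace /tcv 72): {"cr":19,"eib":52,"fqx":54,"ibv":50,"ouy":1,"s":49,"tcv":72}
Value at /ouy: 1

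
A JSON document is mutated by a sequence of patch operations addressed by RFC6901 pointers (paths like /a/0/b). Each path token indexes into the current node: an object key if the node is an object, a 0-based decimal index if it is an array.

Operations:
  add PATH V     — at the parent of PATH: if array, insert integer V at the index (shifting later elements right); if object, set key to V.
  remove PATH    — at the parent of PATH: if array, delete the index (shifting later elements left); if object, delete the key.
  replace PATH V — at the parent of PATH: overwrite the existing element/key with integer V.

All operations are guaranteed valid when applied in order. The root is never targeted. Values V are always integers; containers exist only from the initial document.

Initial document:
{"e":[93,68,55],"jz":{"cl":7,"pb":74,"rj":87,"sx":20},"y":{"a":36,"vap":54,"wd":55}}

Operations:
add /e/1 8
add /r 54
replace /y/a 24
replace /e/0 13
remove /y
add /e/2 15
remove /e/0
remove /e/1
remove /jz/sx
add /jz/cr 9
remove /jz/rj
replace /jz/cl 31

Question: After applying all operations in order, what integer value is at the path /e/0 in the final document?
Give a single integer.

After op 1 (add /e/1 8): {"e":[93,8,68,55],"jz":{"cl":7,"pb":74,"rj":87,"sx":20},"y":{"a":36,"vap":54,"wd":55}}
After op 2 (add /r 54): {"e":[93,8,68,55],"jz":{"cl":7,"pb":74,"rj":87,"sx":20},"r":54,"y":{"a":36,"vap":54,"wd":55}}
After op 3 (replace /y/a 24): {"e":[93,8,68,55],"jz":{"cl":7,"pb":74,"rj":87,"sx":20},"r":54,"y":{"a":24,"vap":54,"wd":55}}
After op 4 (replace /e/0 13): {"e":[13,8,68,55],"jz":{"cl":7,"pb":74,"rj":87,"sx":20},"r":54,"y":{"a":24,"vap":54,"wd":55}}
After op 5 (remove /y): {"e":[13,8,68,55],"jz":{"cl":7,"pb":74,"rj":87,"sx":20},"r":54}
After op 6 (add /e/2 15): {"e":[13,8,15,68,55],"jz":{"cl":7,"pb":74,"rj":87,"sx":20},"r":54}
After op 7 (remove /e/0): {"e":[8,15,68,55],"jz":{"cl":7,"pb":74,"rj":87,"sx":20},"r":54}
After op 8 (remove /e/1): {"e":[8,68,55],"jz":{"cl":7,"pb":74,"rj":87,"sx":20},"r":54}
After op 9 (remove /jz/sx): {"e":[8,68,55],"jz":{"cl":7,"pb":74,"rj":87},"r":54}
After op 10 (add /jz/cr 9): {"e":[8,68,55],"jz":{"cl":7,"cr":9,"pb":74,"rj":87},"r":54}
After op 11 (remove /jz/rj): {"e":[8,68,55],"jz":{"cl":7,"cr":9,"pb":74},"r":54}
After op 12 (replace /jz/cl 31): {"e":[8,68,55],"jz":{"cl":31,"cr":9,"pb":74},"r":54}
Value at /e/0: 8

Answer: 8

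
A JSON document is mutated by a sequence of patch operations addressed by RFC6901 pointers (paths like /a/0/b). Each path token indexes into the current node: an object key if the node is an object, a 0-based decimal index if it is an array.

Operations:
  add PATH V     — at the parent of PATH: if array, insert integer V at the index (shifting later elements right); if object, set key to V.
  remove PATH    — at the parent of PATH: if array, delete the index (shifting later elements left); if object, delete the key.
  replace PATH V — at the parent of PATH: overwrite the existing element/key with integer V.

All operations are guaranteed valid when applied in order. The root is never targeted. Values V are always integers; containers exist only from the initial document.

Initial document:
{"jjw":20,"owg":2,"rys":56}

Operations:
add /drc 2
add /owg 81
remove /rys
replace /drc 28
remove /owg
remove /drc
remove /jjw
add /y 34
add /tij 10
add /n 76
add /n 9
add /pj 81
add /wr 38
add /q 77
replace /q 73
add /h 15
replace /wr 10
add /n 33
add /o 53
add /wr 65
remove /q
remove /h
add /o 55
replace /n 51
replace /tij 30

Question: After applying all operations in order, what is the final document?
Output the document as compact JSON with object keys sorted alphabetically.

Answer: {"n":51,"o":55,"pj":81,"tij":30,"wr":65,"y":34}

Derivation:
After op 1 (add /drc 2): {"drc":2,"jjw":20,"owg":2,"rys":56}
After op 2 (add /owg 81): {"drc":2,"jjw":20,"owg":81,"rys":56}
After op 3 (remove /rys): {"drc":2,"jjw":20,"owg":81}
After op 4 (replace /drc 28): {"drc":28,"jjw":20,"owg":81}
After op 5 (remove /owg): {"drc":28,"jjw":20}
After op 6 (remove /drc): {"jjw":20}
After op 7 (remove /jjw): {}
After op 8 (add /y 34): {"y":34}
After op 9 (add /tij 10): {"tij":10,"y":34}
After op 10 (add /n 76): {"n":76,"tij":10,"y":34}
After op 11 (add /n 9): {"n":9,"tij":10,"y":34}
After op 12 (add /pj 81): {"n":9,"pj":81,"tij":10,"y":34}
After op 13 (add /wr 38): {"n":9,"pj":81,"tij":10,"wr":38,"y":34}
After op 14 (add /q 77): {"n":9,"pj":81,"q":77,"tij":10,"wr":38,"y":34}
After op 15 (replace /q 73): {"n":9,"pj":81,"q":73,"tij":10,"wr":38,"y":34}
After op 16 (add /h 15): {"h":15,"n":9,"pj":81,"q":73,"tij":10,"wr":38,"y":34}
After op 17 (replace /wr 10): {"h":15,"n":9,"pj":81,"q":73,"tij":10,"wr":10,"y":34}
After op 18 (add /n 33): {"h":15,"n":33,"pj":81,"q":73,"tij":10,"wr":10,"y":34}
After op 19 (add /o 53): {"h":15,"n":33,"o":53,"pj":81,"q":73,"tij":10,"wr":10,"y":34}
After op 20 (add /wr 65): {"h":15,"n":33,"o":53,"pj":81,"q":73,"tij":10,"wr":65,"y":34}
After op 21 (remove /q): {"h":15,"n":33,"o":53,"pj":81,"tij":10,"wr":65,"y":34}
After op 22 (remove /h): {"n":33,"o":53,"pj":81,"tij":10,"wr":65,"y":34}
After op 23 (add /o 55): {"n":33,"o":55,"pj":81,"tij":10,"wr":65,"y":34}
After op 24 (replace /n 51): {"n":51,"o":55,"pj":81,"tij":10,"wr":65,"y":34}
After op 25 (replace /tij 30): {"n":51,"o":55,"pj":81,"tij":30,"wr":65,"y":34}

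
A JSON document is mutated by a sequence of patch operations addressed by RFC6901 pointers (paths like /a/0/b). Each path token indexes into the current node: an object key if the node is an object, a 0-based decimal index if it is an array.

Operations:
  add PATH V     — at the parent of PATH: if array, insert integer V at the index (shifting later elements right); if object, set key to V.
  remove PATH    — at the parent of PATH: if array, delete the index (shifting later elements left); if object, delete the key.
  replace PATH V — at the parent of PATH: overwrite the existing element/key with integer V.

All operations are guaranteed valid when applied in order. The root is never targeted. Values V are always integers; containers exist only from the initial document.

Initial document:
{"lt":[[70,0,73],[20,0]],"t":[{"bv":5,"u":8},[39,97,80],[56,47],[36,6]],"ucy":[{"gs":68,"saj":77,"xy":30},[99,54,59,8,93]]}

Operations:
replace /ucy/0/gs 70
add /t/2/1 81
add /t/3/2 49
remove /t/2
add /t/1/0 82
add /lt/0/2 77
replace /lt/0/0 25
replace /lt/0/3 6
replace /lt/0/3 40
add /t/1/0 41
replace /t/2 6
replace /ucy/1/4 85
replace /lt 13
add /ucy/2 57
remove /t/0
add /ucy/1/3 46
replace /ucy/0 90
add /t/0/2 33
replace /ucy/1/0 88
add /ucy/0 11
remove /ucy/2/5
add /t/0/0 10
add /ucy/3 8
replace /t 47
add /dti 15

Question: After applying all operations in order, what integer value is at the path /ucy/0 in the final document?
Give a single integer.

After op 1 (replace /ucy/0/gs 70): {"lt":[[70,0,73],[20,0]],"t":[{"bv":5,"u":8},[39,97,80],[56,47],[36,6]],"ucy":[{"gs":70,"saj":77,"xy":30},[99,54,59,8,93]]}
After op 2 (add /t/2/1 81): {"lt":[[70,0,73],[20,0]],"t":[{"bv":5,"u":8},[39,97,80],[56,81,47],[36,6]],"ucy":[{"gs":70,"saj":77,"xy":30},[99,54,59,8,93]]}
After op 3 (add /t/3/2 49): {"lt":[[70,0,73],[20,0]],"t":[{"bv":5,"u":8},[39,97,80],[56,81,47],[36,6,49]],"ucy":[{"gs":70,"saj":77,"xy":30},[99,54,59,8,93]]}
After op 4 (remove /t/2): {"lt":[[70,0,73],[20,0]],"t":[{"bv":5,"u":8},[39,97,80],[36,6,49]],"ucy":[{"gs":70,"saj":77,"xy":30},[99,54,59,8,93]]}
After op 5 (add /t/1/0 82): {"lt":[[70,0,73],[20,0]],"t":[{"bv":5,"u":8},[82,39,97,80],[36,6,49]],"ucy":[{"gs":70,"saj":77,"xy":30},[99,54,59,8,93]]}
After op 6 (add /lt/0/2 77): {"lt":[[70,0,77,73],[20,0]],"t":[{"bv":5,"u":8},[82,39,97,80],[36,6,49]],"ucy":[{"gs":70,"saj":77,"xy":30},[99,54,59,8,93]]}
After op 7 (replace /lt/0/0 25): {"lt":[[25,0,77,73],[20,0]],"t":[{"bv":5,"u":8},[82,39,97,80],[36,6,49]],"ucy":[{"gs":70,"saj":77,"xy":30},[99,54,59,8,93]]}
After op 8 (replace /lt/0/3 6): {"lt":[[25,0,77,6],[20,0]],"t":[{"bv":5,"u":8},[82,39,97,80],[36,6,49]],"ucy":[{"gs":70,"saj":77,"xy":30},[99,54,59,8,93]]}
After op 9 (replace /lt/0/3 40): {"lt":[[25,0,77,40],[20,0]],"t":[{"bv":5,"u":8},[82,39,97,80],[36,6,49]],"ucy":[{"gs":70,"saj":77,"xy":30},[99,54,59,8,93]]}
After op 10 (add /t/1/0 41): {"lt":[[25,0,77,40],[20,0]],"t":[{"bv":5,"u":8},[41,82,39,97,80],[36,6,49]],"ucy":[{"gs":70,"saj":77,"xy":30},[99,54,59,8,93]]}
After op 11 (replace /t/2 6): {"lt":[[25,0,77,40],[20,0]],"t":[{"bv":5,"u":8},[41,82,39,97,80],6],"ucy":[{"gs":70,"saj":77,"xy":30},[99,54,59,8,93]]}
After op 12 (replace /ucy/1/4 85): {"lt":[[25,0,77,40],[20,0]],"t":[{"bv":5,"u":8},[41,82,39,97,80],6],"ucy":[{"gs":70,"saj":77,"xy":30},[99,54,59,8,85]]}
After op 13 (replace /lt 13): {"lt":13,"t":[{"bv":5,"u":8},[41,82,39,97,80],6],"ucy":[{"gs":70,"saj":77,"xy":30},[99,54,59,8,85]]}
After op 14 (add /ucy/2 57): {"lt":13,"t":[{"bv":5,"u":8},[41,82,39,97,80],6],"ucy":[{"gs":70,"saj":77,"xy":30},[99,54,59,8,85],57]}
After op 15 (remove /t/0): {"lt":13,"t":[[41,82,39,97,80],6],"ucy":[{"gs":70,"saj":77,"xy":30},[99,54,59,8,85],57]}
After op 16 (add /ucy/1/3 46): {"lt":13,"t":[[41,82,39,97,80],6],"ucy":[{"gs":70,"saj":77,"xy":30},[99,54,59,46,8,85],57]}
After op 17 (replace /ucy/0 90): {"lt":13,"t":[[41,82,39,97,80],6],"ucy":[90,[99,54,59,46,8,85],57]}
After op 18 (add /t/0/2 33): {"lt":13,"t":[[41,82,33,39,97,80],6],"ucy":[90,[99,54,59,46,8,85],57]}
After op 19 (replace /ucy/1/0 88): {"lt":13,"t":[[41,82,33,39,97,80],6],"ucy":[90,[88,54,59,46,8,85],57]}
After op 20 (add /ucy/0 11): {"lt":13,"t":[[41,82,33,39,97,80],6],"ucy":[11,90,[88,54,59,46,8,85],57]}
After op 21 (remove /ucy/2/5): {"lt":13,"t":[[41,82,33,39,97,80],6],"ucy":[11,90,[88,54,59,46,8],57]}
After op 22 (add /t/0/0 10): {"lt":13,"t":[[10,41,82,33,39,97,80],6],"ucy":[11,90,[88,54,59,46,8],57]}
After op 23 (add /ucy/3 8): {"lt":13,"t":[[10,41,82,33,39,97,80],6],"ucy":[11,90,[88,54,59,46,8],8,57]}
After op 24 (replace /t 47): {"lt":13,"t":47,"ucy":[11,90,[88,54,59,46,8],8,57]}
After op 25 (add /dti 15): {"dti":15,"lt":13,"t":47,"ucy":[11,90,[88,54,59,46,8],8,57]}
Value at /ucy/0: 11

Answer: 11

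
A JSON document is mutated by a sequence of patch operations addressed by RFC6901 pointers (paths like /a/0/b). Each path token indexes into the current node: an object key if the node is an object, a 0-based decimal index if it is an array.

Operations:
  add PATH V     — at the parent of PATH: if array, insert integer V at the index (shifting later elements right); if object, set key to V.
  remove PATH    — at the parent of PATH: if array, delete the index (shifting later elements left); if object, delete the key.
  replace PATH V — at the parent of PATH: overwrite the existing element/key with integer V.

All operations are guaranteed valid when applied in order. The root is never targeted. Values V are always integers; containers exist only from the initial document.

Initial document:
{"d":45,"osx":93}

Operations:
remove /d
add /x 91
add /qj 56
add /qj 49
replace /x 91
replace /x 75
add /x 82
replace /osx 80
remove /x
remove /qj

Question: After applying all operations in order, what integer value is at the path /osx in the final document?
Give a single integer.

After op 1 (remove /d): {"osx":93}
After op 2 (add /x 91): {"osx":93,"x":91}
After op 3 (add /qj 56): {"osx":93,"qj":56,"x":91}
After op 4 (add /qj 49): {"osx":93,"qj":49,"x":91}
After op 5 (replace /x 91): {"osx":93,"qj":49,"x":91}
After op 6 (replace /x 75): {"osx":93,"qj":49,"x":75}
After op 7 (add /x 82): {"osx":93,"qj":49,"x":82}
After op 8 (replace /osx 80): {"osx":80,"qj":49,"x":82}
After op 9 (remove /x): {"osx":80,"qj":49}
After op 10 (remove /qj): {"osx":80}
Value at /osx: 80

Answer: 80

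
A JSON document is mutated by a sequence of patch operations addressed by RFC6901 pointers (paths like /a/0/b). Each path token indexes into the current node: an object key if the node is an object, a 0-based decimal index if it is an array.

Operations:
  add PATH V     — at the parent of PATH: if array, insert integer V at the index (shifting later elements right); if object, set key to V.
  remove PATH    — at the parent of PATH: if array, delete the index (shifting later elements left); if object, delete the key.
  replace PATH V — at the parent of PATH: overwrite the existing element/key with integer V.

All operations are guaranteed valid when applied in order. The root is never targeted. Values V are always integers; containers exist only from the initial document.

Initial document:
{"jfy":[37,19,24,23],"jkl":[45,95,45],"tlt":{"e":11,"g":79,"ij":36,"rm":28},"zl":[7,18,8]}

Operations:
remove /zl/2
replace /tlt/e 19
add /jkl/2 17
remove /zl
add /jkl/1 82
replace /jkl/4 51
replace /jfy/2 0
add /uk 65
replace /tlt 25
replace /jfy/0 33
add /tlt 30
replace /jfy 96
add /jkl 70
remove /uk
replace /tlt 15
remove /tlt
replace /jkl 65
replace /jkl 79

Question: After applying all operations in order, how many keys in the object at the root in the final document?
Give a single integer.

After op 1 (remove /zl/2): {"jfy":[37,19,24,23],"jkl":[45,95,45],"tlt":{"e":11,"g":79,"ij":36,"rm":28},"zl":[7,18]}
After op 2 (replace /tlt/e 19): {"jfy":[37,19,24,23],"jkl":[45,95,45],"tlt":{"e":19,"g":79,"ij":36,"rm":28},"zl":[7,18]}
After op 3 (add /jkl/2 17): {"jfy":[37,19,24,23],"jkl":[45,95,17,45],"tlt":{"e":19,"g":79,"ij":36,"rm":28},"zl":[7,18]}
After op 4 (remove /zl): {"jfy":[37,19,24,23],"jkl":[45,95,17,45],"tlt":{"e":19,"g":79,"ij":36,"rm":28}}
After op 5 (add /jkl/1 82): {"jfy":[37,19,24,23],"jkl":[45,82,95,17,45],"tlt":{"e":19,"g":79,"ij":36,"rm":28}}
After op 6 (replace /jkl/4 51): {"jfy":[37,19,24,23],"jkl":[45,82,95,17,51],"tlt":{"e":19,"g":79,"ij":36,"rm":28}}
After op 7 (replace /jfy/2 0): {"jfy":[37,19,0,23],"jkl":[45,82,95,17,51],"tlt":{"e":19,"g":79,"ij":36,"rm":28}}
After op 8 (add /uk 65): {"jfy":[37,19,0,23],"jkl":[45,82,95,17,51],"tlt":{"e":19,"g":79,"ij":36,"rm":28},"uk":65}
After op 9 (replace /tlt 25): {"jfy":[37,19,0,23],"jkl":[45,82,95,17,51],"tlt":25,"uk":65}
After op 10 (replace /jfy/0 33): {"jfy":[33,19,0,23],"jkl":[45,82,95,17,51],"tlt":25,"uk":65}
After op 11 (add /tlt 30): {"jfy":[33,19,0,23],"jkl":[45,82,95,17,51],"tlt":30,"uk":65}
After op 12 (replace /jfy 96): {"jfy":96,"jkl":[45,82,95,17,51],"tlt":30,"uk":65}
After op 13 (add /jkl 70): {"jfy":96,"jkl":70,"tlt":30,"uk":65}
After op 14 (remove /uk): {"jfy":96,"jkl":70,"tlt":30}
After op 15 (replace /tlt 15): {"jfy":96,"jkl":70,"tlt":15}
After op 16 (remove /tlt): {"jfy":96,"jkl":70}
After op 17 (replace /jkl 65): {"jfy":96,"jkl":65}
After op 18 (replace /jkl 79): {"jfy":96,"jkl":79}
Size at the root: 2

Answer: 2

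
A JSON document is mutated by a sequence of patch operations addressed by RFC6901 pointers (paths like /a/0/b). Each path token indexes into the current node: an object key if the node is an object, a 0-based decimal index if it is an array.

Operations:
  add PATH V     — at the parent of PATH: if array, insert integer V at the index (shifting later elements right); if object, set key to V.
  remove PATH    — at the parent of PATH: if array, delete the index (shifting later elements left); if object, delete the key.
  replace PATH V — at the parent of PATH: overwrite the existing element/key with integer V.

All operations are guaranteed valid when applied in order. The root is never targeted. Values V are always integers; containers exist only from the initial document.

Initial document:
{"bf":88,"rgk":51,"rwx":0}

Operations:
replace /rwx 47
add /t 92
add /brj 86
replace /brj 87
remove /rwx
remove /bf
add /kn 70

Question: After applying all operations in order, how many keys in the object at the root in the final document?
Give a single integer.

After op 1 (replace /rwx 47): {"bf":88,"rgk":51,"rwx":47}
After op 2 (add /t 92): {"bf":88,"rgk":51,"rwx":47,"t":92}
After op 3 (add /brj 86): {"bf":88,"brj":86,"rgk":51,"rwx":47,"t":92}
After op 4 (replace /brj 87): {"bf":88,"brj":87,"rgk":51,"rwx":47,"t":92}
After op 5 (remove /rwx): {"bf":88,"brj":87,"rgk":51,"t":92}
After op 6 (remove /bf): {"brj":87,"rgk":51,"t":92}
After op 7 (add /kn 70): {"brj":87,"kn":70,"rgk":51,"t":92}
Size at the root: 4

Answer: 4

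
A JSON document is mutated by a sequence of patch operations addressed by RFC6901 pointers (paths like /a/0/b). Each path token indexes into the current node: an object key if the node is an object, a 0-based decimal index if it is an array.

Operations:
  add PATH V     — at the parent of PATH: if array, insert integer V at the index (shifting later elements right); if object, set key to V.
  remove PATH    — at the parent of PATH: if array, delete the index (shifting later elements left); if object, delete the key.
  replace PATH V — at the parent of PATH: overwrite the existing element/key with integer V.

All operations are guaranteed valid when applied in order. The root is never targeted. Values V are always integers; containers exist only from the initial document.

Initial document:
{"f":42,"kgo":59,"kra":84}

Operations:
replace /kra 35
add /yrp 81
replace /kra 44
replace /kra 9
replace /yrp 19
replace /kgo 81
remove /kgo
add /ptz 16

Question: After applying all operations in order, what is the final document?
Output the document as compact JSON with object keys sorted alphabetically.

After op 1 (replace /kra 35): {"f":42,"kgo":59,"kra":35}
After op 2 (add /yrp 81): {"f":42,"kgo":59,"kra":35,"yrp":81}
After op 3 (replace /kra 44): {"f":42,"kgo":59,"kra":44,"yrp":81}
After op 4 (replace /kra 9): {"f":42,"kgo":59,"kra":9,"yrp":81}
After op 5 (replace /yrp 19): {"f":42,"kgo":59,"kra":9,"yrp":19}
After op 6 (replace /kgo 81): {"f":42,"kgo":81,"kra":9,"yrp":19}
After op 7 (remove /kgo): {"f":42,"kra":9,"yrp":19}
After op 8 (add /ptz 16): {"f":42,"kra":9,"ptz":16,"yrp":19}

Answer: {"f":42,"kra":9,"ptz":16,"yrp":19}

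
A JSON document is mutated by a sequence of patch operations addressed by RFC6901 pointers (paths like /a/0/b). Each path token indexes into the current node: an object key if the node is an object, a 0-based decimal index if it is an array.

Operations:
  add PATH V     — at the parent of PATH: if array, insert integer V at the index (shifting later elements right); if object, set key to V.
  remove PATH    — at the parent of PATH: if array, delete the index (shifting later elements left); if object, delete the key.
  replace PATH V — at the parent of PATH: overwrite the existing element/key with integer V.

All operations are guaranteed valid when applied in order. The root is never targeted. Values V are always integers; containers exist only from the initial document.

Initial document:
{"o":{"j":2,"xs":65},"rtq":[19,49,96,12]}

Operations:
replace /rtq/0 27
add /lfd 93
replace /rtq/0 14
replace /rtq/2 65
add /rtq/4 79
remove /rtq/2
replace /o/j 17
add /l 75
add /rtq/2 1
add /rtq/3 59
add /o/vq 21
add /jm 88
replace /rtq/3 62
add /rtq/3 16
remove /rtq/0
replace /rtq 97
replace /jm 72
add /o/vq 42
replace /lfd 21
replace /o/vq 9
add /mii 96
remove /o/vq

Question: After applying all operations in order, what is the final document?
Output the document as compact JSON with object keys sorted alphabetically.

Answer: {"jm":72,"l":75,"lfd":21,"mii":96,"o":{"j":17,"xs":65},"rtq":97}

Derivation:
After op 1 (replace /rtq/0 27): {"o":{"j":2,"xs":65},"rtq":[27,49,96,12]}
After op 2 (add /lfd 93): {"lfd":93,"o":{"j":2,"xs":65},"rtq":[27,49,96,12]}
After op 3 (replace /rtq/0 14): {"lfd":93,"o":{"j":2,"xs":65},"rtq":[14,49,96,12]}
After op 4 (replace /rtq/2 65): {"lfd":93,"o":{"j":2,"xs":65},"rtq":[14,49,65,12]}
After op 5 (add /rtq/4 79): {"lfd":93,"o":{"j":2,"xs":65},"rtq":[14,49,65,12,79]}
After op 6 (remove /rtq/2): {"lfd":93,"o":{"j":2,"xs":65},"rtq":[14,49,12,79]}
After op 7 (replace /o/j 17): {"lfd":93,"o":{"j":17,"xs":65},"rtq":[14,49,12,79]}
After op 8 (add /l 75): {"l":75,"lfd":93,"o":{"j":17,"xs":65},"rtq":[14,49,12,79]}
After op 9 (add /rtq/2 1): {"l":75,"lfd":93,"o":{"j":17,"xs":65},"rtq":[14,49,1,12,79]}
After op 10 (add /rtq/3 59): {"l":75,"lfd":93,"o":{"j":17,"xs":65},"rtq":[14,49,1,59,12,79]}
After op 11 (add /o/vq 21): {"l":75,"lfd":93,"o":{"j":17,"vq":21,"xs":65},"rtq":[14,49,1,59,12,79]}
After op 12 (add /jm 88): {"jm":88,"l":75,"lfd":93,"o":{"j":17,"vq":21,"xs":65},"rtq":[14,49,1,59,12,79]}
After op 13 (replace /rtq/3 62): {"jm":88,"l":75,"lfd":93,"o":{"j":17,"vq":21,"xs":65},"rtq":[14,49,1,62,12,79]}
After op 14 (add /rtq/3 16): {"jm":88,"l":75,"lfd":93,"o":{"j":17,"vq":21,"xs":65},"rtq":[14,49,1,16,62,12,79]}
After op 15 (remove /rtq/0): {"jm":88,"l":75,"lfd":93,"o":{"j":17,"vq":21,"xs":65},"rtq":[49,1,16,62,12,79]}
After op 16 (replace /rtq 97): {"jm":88,"l":75,"lfd":93,"o":{"j":17,"vq":21,"xs":65},"rtq":97}
After op 17 (replace /jm 72): {"jm":72,"l":75,"lfd":93,"o":{"j":17,"vq":21,"xs":65},"rtq":97}
After op 18 (add /o/vq 42): {"jm":72,"l":75,"lfd":93,"o":{"j":17,"vq":42,"xs":65},"rtq":97}
After op 19 (replace /lfd 21): {"jm":72,"l":75,"lfd":21,"o":{"j":17,"vq":42,"xs":65},"rtq":97}
After op 20 (replace /o/vq 9): {"jm":72,"l":75,"lfd":21,"o":{"j":17,"vq":9,"xs":65},"rtq":97}
After op 21 (add /mii 96): {"jm":72,"l":75,"lfd":21,"mii":96,"o":{"j":17,"vq":9,"xs":65},"rtq":97}
After op 22 (remove /o/vq): {"jm":72,"l":75,"lfd":21,"mii":96,"o":{"j":17,"xs":65},"rtq":97}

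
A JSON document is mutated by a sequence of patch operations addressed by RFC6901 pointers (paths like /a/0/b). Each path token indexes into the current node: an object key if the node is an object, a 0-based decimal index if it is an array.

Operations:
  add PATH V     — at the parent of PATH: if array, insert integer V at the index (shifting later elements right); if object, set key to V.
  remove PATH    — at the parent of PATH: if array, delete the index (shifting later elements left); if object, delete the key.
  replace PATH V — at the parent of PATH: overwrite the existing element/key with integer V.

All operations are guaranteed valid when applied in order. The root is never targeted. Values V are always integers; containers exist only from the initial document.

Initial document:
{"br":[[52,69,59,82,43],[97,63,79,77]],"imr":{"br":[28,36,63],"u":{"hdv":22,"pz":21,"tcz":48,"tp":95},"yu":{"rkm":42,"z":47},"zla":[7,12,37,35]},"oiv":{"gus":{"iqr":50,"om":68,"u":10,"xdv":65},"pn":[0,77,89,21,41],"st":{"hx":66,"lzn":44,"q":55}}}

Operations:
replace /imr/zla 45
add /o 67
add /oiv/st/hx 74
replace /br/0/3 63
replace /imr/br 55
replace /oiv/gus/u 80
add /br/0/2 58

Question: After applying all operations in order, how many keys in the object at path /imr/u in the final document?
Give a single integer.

Answer: 4

Derivation:
After op 1 (replace /imr/zla 45): {"br":[[52,69,59,82,43],[97,63,79,77]],"imr":{"br":[28,36,63],"u":{"hdv":22,"pz":21,"tcz":48,"tp":95},"yu":{"rkm":42,"z":47},"zla":45},"oiv":{"gus":{"iqr":50,"om":68,"u":10,"xdv":65},"pn":[0,77,89,21,41],"st":{"hx":66,"lzn":44,"q":55}}}
After op 2 (add /o 67): {"br":[[52,69,59,82,43],[97,63,79,77]],"imr":{"br":[28,36,63],"u":{"hdv":22,"pz":21,"tcz":48,"tp":95},"yu":{"rkm":42,"z":47},"zla":45},"o":67,"oiv":{"gus":{"iqr":50,"om":68,"u":10,"xdv":65},"pn":[0,77,89,21,41],"st":{"hx":66,"lzn":44,"q":55}}}
After op 3 (add /oiv/st/hx 74): {"br":[[52,69,59,82,43],[97,63,79,77]],"imr":{"br":[28,36,63],"u":{"hdv":22,"pz":21,"tcz":48,"tp":95},"yu":{"rkm":42,"z":47},"zla":45},"o":67,"oiv":{"gus":{"iqr":50,"om":68,"u":10,"xdv":65},"pn":[0,77,89,21,41],"st":{"hx":74,"lzn":44,"q":55}}}
After op 4 (replace /br/0/3 63): {"br":[[52,69,59,63,43],[97,63,79,77]],"imr":{"br":[28,36,63],"u":{"hdv":22,"pz":21,"tcz":48,"tp":95},"yu":{"rkm":42,"z":47},"zla":45},"o":67,"oiv":{"gus":{"iqr":50,"om":68,"u":10,"xdv":65},"pn":[0,77,89,21,41],"st":{"hx":74,"lzn":44,"q":55}}}
After op 5 (replace /imr/br 55): {"br":[[52,69,59,63,43],[97,63,79,77]],"imr":{"br":55,"u":{"hdv":22,"pz":21,"tcz":48,"tp":95},"yu":{"rkm":42,"z":47},"zla":45},"o":67,"oiv":{"gus":{"iqr":50,"om":68,"u":10,"xdv":65},"pn":[0,77,89,21,41],"st":{"hx":74,"lzn":44,"q":55}}}
After op 6 (replace /oiv/gus/u 80): {"br":[[52,69,59,63,43],[97,63,79,77]],"imr":{"br":55,"u":{"hdv":22,"pz":21,"tcz":48,"tp":95},"yu":{"rkm":42,"z":47},"zla":45},"o":67,"oiv":{"gus":{"iqr":50,"om":68,"u":80,"xdv":65},"pn":[0,77,89,21,41],"st":{"hx":74,"lzn":44,"q":55}}}
After op 7 (add /br/0/2 58): {"br":[[52,69,58,59,63,43],[97,63,79,77]],"imr":{"br":55,"u":{"hdv":22,"pz":21,"tcz":48,"tp":95},"yu":{"rkm":42,"z":47},"zla":45},"o":67,"oiv":{"gus":{"iqr":50,"om":68,"u":80,"xdv":65},"pn":[0,77,89,21,41],"st":{"hx":74,"lzn":44,"q":55}}}
Size at path /imr/u: 4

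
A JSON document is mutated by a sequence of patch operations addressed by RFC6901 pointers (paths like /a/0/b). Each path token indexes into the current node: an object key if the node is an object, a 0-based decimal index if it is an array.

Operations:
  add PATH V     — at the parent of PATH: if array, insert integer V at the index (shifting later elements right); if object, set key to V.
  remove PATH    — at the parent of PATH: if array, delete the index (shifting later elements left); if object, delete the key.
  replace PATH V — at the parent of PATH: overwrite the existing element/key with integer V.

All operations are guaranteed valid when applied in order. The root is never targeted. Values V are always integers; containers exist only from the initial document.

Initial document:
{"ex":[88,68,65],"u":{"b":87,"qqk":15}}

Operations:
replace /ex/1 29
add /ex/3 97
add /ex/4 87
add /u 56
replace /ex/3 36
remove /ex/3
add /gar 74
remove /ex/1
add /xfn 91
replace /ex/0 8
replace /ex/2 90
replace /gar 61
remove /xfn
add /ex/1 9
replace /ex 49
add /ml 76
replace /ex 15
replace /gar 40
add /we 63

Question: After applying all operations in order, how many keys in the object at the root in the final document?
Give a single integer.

After op 1 (replace /ex/1 29): {"ex":[88,29,65],"u":{"b":87,"qqk":15}}
After op 2 (add /ex/3 97): {"ex":[88,29,65,97],"u":{"b":87,"qqk":15}}
After op 3 (add /ex/4 87): {"ex":[88,29,65,97,87],"u":{"b":87,"qqk":15}}
After op 4 (add /u 56): {"ex":[88,29,65,97,87],"u":56}
After op 5 (replace /ex/3 36): {"ex":[88,29,65,36,87],"u":56}
After op 6 (remove /ex/3): {"ex":[88,29,65,87],"u":56}
After op 7 (add /gar 74): {"ex":[88,29,65,87],"gar":74,"u":56}
After op 8 (remove /ex/1): {"ex":[88,65,87],"gar":74,"u":56}
After op 9 (add /xfn 91): {"ex":[88,65,87],"gar":74,"u":56,"xfn":91}
After op 10 (replace /ex/0 8): {"ex":[8,65,87],"gar":74,"u":56,"xfn":91}
After op 11 (replace /ex/2 90): {"ex":[8,65,90],"gar":74,"u":56,"xfn":91}
After op 12 (replace /gar 61): {"ex":[8,65,90],"gar":61,"u":56,"xfn":91}
After op 13 (remove /xfn): {"ex":[8,65,90],"gar":61,"u":56}
After op 14 (add /ex/1 9): {"ex":[8,9,65,90],"gar":61,"u":56}
After op 15 (replace /ex 49): {"ex":49,"gar":61,"u":56}
After op 16 (add /ml 76): {"ex":49,"gar":61,"ml":76,"u":56}
After op 17 (replace /ex 15): {"ex":15,"gar":61,"ml":76,"u":56}
After op 18 (replace /gar 40): {"ex":15,"gar":40,"ml":76,"u":56}
After op 19 (add /we 63): {"ex":15,"gar":40,"ml":76,"u":56,"we":63}
Size at the root: 5

Answer: 5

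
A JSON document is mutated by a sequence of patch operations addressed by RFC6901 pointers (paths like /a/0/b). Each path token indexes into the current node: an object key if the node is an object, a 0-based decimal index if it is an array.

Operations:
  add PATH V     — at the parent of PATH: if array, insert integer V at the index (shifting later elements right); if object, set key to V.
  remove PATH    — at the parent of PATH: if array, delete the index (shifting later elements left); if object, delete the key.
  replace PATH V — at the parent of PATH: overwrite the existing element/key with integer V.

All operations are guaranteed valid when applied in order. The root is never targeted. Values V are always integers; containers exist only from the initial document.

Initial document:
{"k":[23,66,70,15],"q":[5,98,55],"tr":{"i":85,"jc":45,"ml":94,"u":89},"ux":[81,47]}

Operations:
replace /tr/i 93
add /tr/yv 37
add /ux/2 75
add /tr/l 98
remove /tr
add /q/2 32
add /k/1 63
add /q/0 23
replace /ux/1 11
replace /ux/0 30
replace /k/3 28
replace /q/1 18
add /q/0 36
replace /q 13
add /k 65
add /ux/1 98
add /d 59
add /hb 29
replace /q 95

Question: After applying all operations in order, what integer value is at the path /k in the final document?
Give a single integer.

Answer: 65

Derivation:
After op 1 (replace /tr/i 93): {"k":[23,66,70,15],"q":[5,98,55],"tr":{"i":93,"jc":45,"ml":94,"u":89},"ux":[81,47]}
After op 2 (add /tr/yv 37): {"k":[23,66,70,15],"q":[5,98,55],"tr":{"i":93,"jc":45,"ml":94,"u":89,"yv":37},"ux":[81,47]}
After op 3 (add /ux/2 75): {"k":[23,66,70,15],"q":[5,98,55],"tr":{"i":93,"jc":45,"ml":94,"u":89,"yv":37},"ux":[81,47,75]}
After op 4 (add /tr/l 98): {"k":[23,66,70,15],"q":[5,98,55],"tr":{"i":93,"jc":45,"l":98,"ml":94,"u":89,"yv":37},"ux":[81,47,75]}
After op 5 (remove /tr): {"k":[23,66,70,15],"q":[5,98,55],"ux":[81,47,75]}
After op 6 (add /q/2 32): {"k":[23,66,70,15],"q":[5,98,32,55],"ux":[81,47,75]}
After op 7 (add /k/1 63): {"k":[23,63,66,70,15],"q":[5,98,32,55],"ux":[81,47,75]}
After op 8 (add /q/0 23): {"k":[23,63,66,70,15],"q":[23,5,98,32,55],"ux":[81,47,75]}
After op 9 (replace /ux/1 11): {"k":[23,63,66,70,15],"q":[23,5,98,32,55],"ux":[81,11,75]}
After op 10 (replace /ux/0 30): {"k":[23,63,66,70,15],"q":[23,5,98,32,55],"ux":[30,11,75]}
After op 11 (replace /k/3 28): {"k":[23,63,66,28,15],"q":[23,5,98,32,55],"ux":[30,11,75]}
After op 12 (replace /q/1 18): {"k":[23,63,66,28,15],"q":[23,18,98,32,55],"ux":[30,11,75]}
After op 13 (add /q/0 36): {"k":[23,63,66,28,15],"q":[36,23,18,98,32,55],"ux":[30,11,75]}
After op 14 (replace /q 13): {"k":[23,63,66,28,15],"q":13,"ux":[30,11,75]}
After op 15 (add /k 65): {"k":65,"q":13,"ux":[30,11,75]}
After op 16 (add /ux/1 98): {"k":65,"q":13,"ux":[30,98,11,75]}
After op 17 (add /d 59): {"d":59,"k":65,"q":13,"ux":[30,98,11,75]}
After op 18 (add /hb 29): {"d":59,"hb":29,"k":65,"q":13,"ux":[30,98,11,75]}
After op 19 (replace /q 95): {"d":59,"hb":29,"k":65,"q":95,"ux":[30,98,11,75]}
Value at /k: 65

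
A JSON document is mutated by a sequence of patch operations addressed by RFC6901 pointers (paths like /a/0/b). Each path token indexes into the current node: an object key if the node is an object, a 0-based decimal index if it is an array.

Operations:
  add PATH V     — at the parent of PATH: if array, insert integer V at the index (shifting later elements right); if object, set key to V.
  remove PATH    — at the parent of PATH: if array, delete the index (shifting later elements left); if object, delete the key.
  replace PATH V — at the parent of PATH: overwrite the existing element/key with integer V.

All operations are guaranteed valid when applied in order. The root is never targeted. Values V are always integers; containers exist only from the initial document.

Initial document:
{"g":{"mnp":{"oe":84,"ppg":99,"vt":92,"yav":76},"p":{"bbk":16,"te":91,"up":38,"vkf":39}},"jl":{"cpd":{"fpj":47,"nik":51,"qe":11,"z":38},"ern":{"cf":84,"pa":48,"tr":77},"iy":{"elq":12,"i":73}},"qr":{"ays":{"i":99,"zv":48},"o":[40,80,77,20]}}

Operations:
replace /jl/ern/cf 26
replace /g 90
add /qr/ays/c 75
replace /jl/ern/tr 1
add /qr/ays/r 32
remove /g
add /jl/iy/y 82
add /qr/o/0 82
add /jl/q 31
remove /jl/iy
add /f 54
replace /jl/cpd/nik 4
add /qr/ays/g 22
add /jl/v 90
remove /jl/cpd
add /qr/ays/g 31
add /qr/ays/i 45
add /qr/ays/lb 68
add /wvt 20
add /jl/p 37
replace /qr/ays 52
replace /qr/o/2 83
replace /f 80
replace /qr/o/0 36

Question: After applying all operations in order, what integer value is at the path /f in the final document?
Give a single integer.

After op 1 (replace /jl/ern/cf 26): {"g":{"mnp":{"oe":84,"ppg":99,"vt":92,"yav":76},"p":{"bbk":16,"te":91,"up":38,"vkf":39}},"jl":{"cpd":{"fpj":47,"nik":51,"qe":11,"z":38},"ern":{"cf":26,"pa":48,"tr":77},"iy":{"elq":12,"i":73}},"qr":{"ays":{"i":99,"zv":48},"o":[40,80,77,20]}}
After op 2 (replace /g 90): {"g":90,"jl":{"cpd":{"fpj":47,"nik":51,"qe":11,"z":38},"ern":{"cf":26,"pa":48,"tr":77},"iy":{"elq":12,"i":73}},"qr":{"ays":{"i":99,"zv":48},"o":[40,80,77,20]}}
After op 3 (add /qr/ays/c 75): {"g":90,"jl":{"cpd":{"fpj":47,"nik":51,"qe":11,"z":38},"ern":{"cf":26,"pa":48,"tr":77},"iy":{"elq":12,"i":73}},"qr":{"ays":{"c":75,"i":99,"zv":48},"o":[40,80,77,20]}}
After op 4 (replace /jl/ern/tr 1): {"g":90,"jl":{"cpd":{"fpj":47,"nik":51,"qe":11,"z":38},"ern":{"cf":26,"pa":48,"tr":1},"iy":{"elq":12,"i":73}},"qr":{"ays":{"c":75,"i":99,"zv":48},"o":[40,80,77,20]}}
After op 5 (add /qr/ays/r 32): {"g":90,"jl":{"cpd":{"fpj":47,"nik":51,"qe":11,"z":38},"ern":{"cf":26,"pa":48,"tr":1},"iy":{"elq":12,"i":73}},"qr":{"ays":{"c":75,"i":99,"r":32,"zv":48},"o":[40,80,77,20]}}
After op 6 (remove /g): {"jl":{"cpd":{"fpj":47,"nik":51,"qe":11,"z":38},"ern":{"cf":26,"pa":48,"tr":1},"iy":{"elq":12,"i":73}},"qr":{"ays":{"c":75,"i":99,"r":32,"zv":48},"o":[40,80,77,20]}}
After op 7 (add /jl/iy/y 82): {"jl":{"cpd":{"fpj":47,"nik":51,"qe":11,"z":38},"ern":{"cf":26,"pa":48,"tr":1},"iy":{"elq":12,"i":73,"y":82}},"qr":{"ays":{"c":75,"i":99,"r":32,"zv":48},"o":[40,80,77,20]}}
After op 8 (add /qr/o/0 82): {"jl":{"cpd":{"fpj":47,"nik":51,"qe":11,"z":38},"ern":{"cf":26,"pa":48,"tr":1},"iy":{"elq":12,"i":73,"y":82}},"qr":{"ays":{"c":75,"i":99,"r":32,"zv":48},"o":[82,40,80,77,20]}}
After op 9 (add /jl/q 31): {"jl":{"cpd":{"fpj":47,"nik":51,"qe":11,"z":38},"ern":{"cf":26,"pa":48,"tr":1},"iy":{"elq":12,"i":73,"y":82},"q":31},"qr":{"ays":{"c":75,"i":99,"r":32,"zv":48},"o":[82,40,80,77,20]}}
After op 10 (remove /jl/iy): {"jl":{"cpd":{"fpj":47,"nik":51,"qe":11,"z":38},"ern":{"cf":26,"pa":48,"tr":1},"q":31},"qr":{"ays":{"c":75,"i":99,"r":32,"zv":48},"o":[82,40,80,77,20]}}
After op 11 (add /f 54): {"f":54,"jl":{"cpd":{"fpj":47,"nik":51,"qe":11,"z":38},"ern":{"cf":26,"pa":48,"tr":1},"q":31},"qr":{"ays":{"c":75,"i":99,"r":32,"zv":48},"o":[82,40,80,77,20]}}
After op 12 (replace /jl/cpd/nik 4): {"f":54,"jl":{"cpd":{"fpj":47,"nik":4,"qe":11,"z":38},"ern":{"cf":26,"pa":48,"tr":1},"q":31},"qr":{"ays":{"c":75,"i":99,"r":32,"zv":48},"o":[82,40,80,77,20]}}
After op 13 (add /qr/ays/g 22): {"f":54,"jl":{"cpd":{"fpj":47,"nik":4,"qe":11,"z":38},"ern":{"cf":26,"pa":48,"tr":1},"q":31},"qr":{"ays":{"c":75,"g":22,"i":99,"r":32,"zv":48},"o":[82,40,80,77,20]}}
After op 14 (add /jl/v 90): {"f":54,"jl":{"cpd":{"fpj":47,"nik":4,"qe":11,"z":38},"ern":{"cf":26,"pa":48,"tr":1},"q":31,"v":90},"qr":{"ays":{"c":75,"g":22,"i":99,"r":32,"zv":48},"o":[82,40,80,77,20]}}
After op 15 (remove /jl/cpd): {"f":54,"jl":{"ern":{"cf":26,"pa":48,"tr":1},"q":31,"v":90},"qr":{"ays":{"c":75,"g":22,"i":99,"r":32,"zv":48},"o":[82,40,80,77,20]}}
After op 16 (add /qr/ays/g 31): {"f":54,"jl":{"ern":{"cf":26,"pa":48,"tr":1},"q":31,"v":90},"qr":{"ays":{"c":75,"g":31,"i":99,"r":32,"zv":48},"o":[82,40,80,77,20]}}
After op 17 (add /qr/ays/i 45): {"f":54,"jl":{"ern":{"cf":26,"pa":48,"tr":1},"q":31,"v":90},"qr":{"ays":{"c":75,"g":31,"i":45,"r":32,"zv":48},"o":[82,40,80,77,20]}}
After op 18 (add /qr/ays/lb 68): {"f":54,"jl":{"ern":{"cf":26,"pa":48,"tr":1},"q":31,"v":90},"qr":{"ays":{"c":75,"g":31,"i":45,"lb":68,"r":32,"zv":48},"o":[82,40,80,77,20]}}
After op 19 (add /wvt 20): {"f":54,"jl":{"ern":{"cf":26,"pa":48,"tr":1},"q":31,"v":90},"qr":{"ays":{"c":75,"g":31,"i":45,"lb":68,"r":32,"zv":48},"o":[82,40,80,77,20]},"wvt":20}
After op 20 (add /jl/p 37): {"f":54,"jl":{"ern":{"cf":26,"pa":48,"tr":1},"p":37,"q":31,"v":90},"qr":{"ays":{"c":75,"g":31,"i":45,"lb":68,"r":32,"zv":48},"o":[82,40,80,77,20]},"wvt":20}
After op 21 (replace /qr/ays 52): {"f":54,"jl":{"ern":{"cf":26,"pa":48,"tr":1},"p":37,"q":31,"v":90},"qr":{"ays":52,"o":[82,40,80,77,20]},"wvt":20}
After op 22 (replace /qr/o/2 83): {"f":54,"jl":{"ern":{"cf":26,"pa":48,"tr":1},"p":37,"q":31,"v":90},"qr":{"ays":52,"o":[82,40,83,77,20]},"wvt":20}
After op 23 (replace /f 80): {"f":80,"jl":{"ern":{"cf":26,"pa":48,"tr":1},"p":37,"q":31,"v":90},"qr":{"ays":52,"o":[82,40,83,77,20]},"wvt":20}
After op 24 (replace /qr/o/0 36): {"f":80,"jl":{"ern":{"cf":26,"pa":48,"tr":1},"p":37,"q":31,"v":90},"qr":{"ays":52,"o":[36,40,83,77,20]},"wvt":20}
Value at /f: 80

Answer: 80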